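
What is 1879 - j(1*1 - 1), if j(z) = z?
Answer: 1879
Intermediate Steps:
1879 - j(1*1 - 1) = 1879 - (1*1 - 1) = 1879 - (1 - 1) = 1879 - 1*0 = 1879 + 0 = 1879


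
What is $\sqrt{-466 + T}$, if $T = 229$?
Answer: $i \sqrt{237} \approx 15.395 i$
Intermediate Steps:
$\sqrt{-466 + T} = \sqrt{-466 + 229} = \sqrt{-237} = i \sqrt{237}$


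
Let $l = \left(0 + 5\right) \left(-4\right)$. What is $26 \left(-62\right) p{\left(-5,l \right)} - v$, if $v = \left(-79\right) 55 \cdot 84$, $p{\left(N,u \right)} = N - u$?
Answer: $340800$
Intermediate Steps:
$l = -20$ ($l = 5 \left(-4\right) = -20$)
$v = -364980$ ($v = \left(-4345\right) 84 = -364980$)
$26 \left(-62\right) p{\left(-5,l \right)} - v = 26 \left(-62\right) \left(-5 - -20\right) - -364980 = - 1612 \left(-5 + 20\right) + 364980 = \left(-1612\right) 15 + 364980 = -24180 + 364980 = 340800$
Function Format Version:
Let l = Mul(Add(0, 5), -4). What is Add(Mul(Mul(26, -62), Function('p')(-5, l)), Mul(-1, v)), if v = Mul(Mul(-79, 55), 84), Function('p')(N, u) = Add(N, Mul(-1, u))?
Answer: 340800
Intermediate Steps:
l = -20 (l = Mul(5, -4) = -20)
v = -364980 (v = Mul(-4345, 84) = -364980)
Add(Mul(Mul(26, -62), Function('p')(-5, l)), Mul(-1, v)) = Add(Mul(Mul(26, -62), Add(-5, Mul(-1, -20))), Mul(-1, -364980)) = Add(Mul(-1612, Add(-5, 20)), 364980) = Add(Mul(-1612, 15), 364980) = Add(-24180, 364980) = 340800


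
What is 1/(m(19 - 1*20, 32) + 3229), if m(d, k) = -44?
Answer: 1/3185 ≈ 0.00031397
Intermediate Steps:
1/(m(19 - 1*20, 32) + 3229) = 1/(-44 + 3229) = 1/3185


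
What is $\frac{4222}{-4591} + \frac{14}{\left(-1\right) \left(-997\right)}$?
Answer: $- \frac{4145060}{4577227} \approx -0.90558$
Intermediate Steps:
$\frac{4222}{-4591} + \frac{14}{\left(-1\right) \left(-997\right)} = 4222 \left(- \frac{1}{4591}\right) + \frac{14}{997} = - \frac{4222}{4591} + 14 \cdot \frac{1}{997} = - \frac{4222}{4591} + \frac{14}{997} = - \frac{4145060}{4577227}$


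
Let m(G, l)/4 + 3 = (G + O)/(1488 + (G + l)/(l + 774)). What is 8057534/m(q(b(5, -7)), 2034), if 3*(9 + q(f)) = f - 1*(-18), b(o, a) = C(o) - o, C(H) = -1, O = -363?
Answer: -16841587639411/27148686 ≈ -6.2035e+5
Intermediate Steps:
b(o, a) = -1 - o
q(f) = -3 + f/3 (q(f) = -9 + (f - 1*(-18))/3 = -9 + (f + 18)/3 = -9 + (18 + f)/3 = -9 + (6 + f/3) = -3 + f/3)
m(G, l) = -12 + 4*(-363 + G)/(1488 + (G + l)/(774 + l)) (m(G, l) = -12 + 4*((G - 363)/(1488 + (G + l)/(l + 774))) = -12 + 4*((-363 + G)/(1488 + (G + l)/(774 + l))) = -12 + 4*(-363 + G)/(1488 + (G + l)/(774 + l)))
8057534/m(q(b(5, -7)), 2034) = 8057534/((4*(-3736098 - 4830*2034 + 771*(-3 + (-1 - 1*5)/3) + (-3 + (-1 - 1*5)/3)*2034)/(1151712 + (-3 + (-1 - 1*5)/3) + 1489*2034))) = 8057534/((4*(-3736098 - 9824220 + 771*(-3 + (-1 - 5)/3) + (-3 + (-1 - 5)/3)*2034)/(1151712 + (-3 + (-1 - 5)/3) + 3028626))) = 8057534/((4*(-3736098 - 9824220 + 771*(-3 + (⅓)*(-6)) + (-3 + (⅓)*(-6))*2034)/(1151712 + (-3 + (⅓)*(-6)) + 3028626))) = 8057534/((4*(-3736098 - 9824220 + 771*(-3 - 2) + (-3 - 2)*2034)/(1151712 + (-3 - 2) + 3028626))) = 8057534/((4*(-3736098 - 9824220 + 771*(-5) - 5*2034)/(1151712 - 5 + 3028626))) = 8057534/((4*(-3736098 - 9824220 - 3855 - 10170)/4180333)) = 8057534/((4*(1/4180333)*(-13574343))) = 8057534/(-54297372/4180333) = 8057534*(-4180333/54297372) = -16841587639411/27148686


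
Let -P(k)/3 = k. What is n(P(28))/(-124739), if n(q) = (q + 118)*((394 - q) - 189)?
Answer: -9826/124739 ≈ -0.078772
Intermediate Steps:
P(k) = -3*k
n(q) = (118 + q)*(205 - q)
n(P(28))/(-124739) = (24190 - (-3*28)**2 + 87*(-3*28))/(-124739) = (24190 - 1*(-84)**2 + 87*(-84))*(-1/124739) = (24190 - 1*7056 - 7308)*(-1/124739) = (24190 - 7056 - 7308)*(-1/124739) = 9826*(-1/124739) = -9826/124739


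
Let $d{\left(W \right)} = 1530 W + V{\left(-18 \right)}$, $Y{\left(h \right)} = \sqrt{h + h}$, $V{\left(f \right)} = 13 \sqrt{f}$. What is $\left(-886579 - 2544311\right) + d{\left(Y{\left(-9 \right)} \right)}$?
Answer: $-3430890 + 4629 i \sqrt{2} \approx -3.4309 \cdot 10^{6} + 6546.4 i$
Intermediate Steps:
$Y{\left(h \right)} = \sqrt{2} \sqrt{h}$ ($Y{\left(h \right)} = \sqrt{2 h} = \sqrt{2} \sqrt{h}$)
$d{\left(W \right)} = 1530 W + 39 i \sqrt{2}$ ($d{\left(W \right)} = 1530 W + 13 \sqrt{-18} = 1530 W + 13 \cdot 3 i \sqrt{2} = 1530 W + 39 i \sqrt{2}$)
$\left(-886579 - 2544311\right) + d{\left(Y{\left(-9 \right)} \right)} = \left(-886579 - 2544311\right) + \left(1530 \sqrt{2} \sqrt{-9} + 39 i \sqrt{2}\right) = -3430890 + \left(1530 \sqrt{2} \cdot 3 i + 39 i \sqrt{2}\right) = -3430890 + \left(1530 \cdot 3 i \sqrt{2} + 39 i \sqrt{2}\right) = -3430890 + \left(4590 i \sqrt{2} + 39 i \sqrt{2}\right) = -3430890 + 4629 i \sqrt{2}$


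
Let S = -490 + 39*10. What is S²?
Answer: 10000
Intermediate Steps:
S = -100 (S = -490 + 390 = -100)
S² = (-100)² = 10000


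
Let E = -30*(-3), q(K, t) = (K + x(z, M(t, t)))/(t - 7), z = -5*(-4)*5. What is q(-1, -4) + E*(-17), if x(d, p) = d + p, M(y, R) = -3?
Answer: -16926/11 ≈ -1538.7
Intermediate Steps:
z = 100 (z = 20*5 = 100)
q(K, t) = (97 + K)/(-7 + t) (q(K, t) = (K + (100 - 3))/(t - 7) = (K + 97)/(-7 + t) = (97 + K)/(-7 + t))
E = 90
q(-1, -4) + E*(-17) = (97 - 1)/(-7 - 4) + 90*(-17) = 96/(-11) - 1530 = -1/11*96 - 1530 = -96/11 - 1530 = -16926/11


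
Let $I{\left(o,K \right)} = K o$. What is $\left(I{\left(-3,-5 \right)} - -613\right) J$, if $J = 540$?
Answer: $339120$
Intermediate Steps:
$\left(I{\left(-3,-5 \right)} - -613\right) J = \left(\left(-5\right) \left(-3\right) - -613\right) 540 = \left(15 + 613\right) 540 = 628 \cdot 540 = 339120$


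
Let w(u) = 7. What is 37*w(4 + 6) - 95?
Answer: 164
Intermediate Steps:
37*w(4 + 6) - 95 = 37*7 - 95 = 259 - 95 = 164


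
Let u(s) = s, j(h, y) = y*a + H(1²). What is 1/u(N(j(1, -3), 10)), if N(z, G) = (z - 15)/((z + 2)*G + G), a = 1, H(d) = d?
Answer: -10/17 ≈ -0.58823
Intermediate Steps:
j(h, y) = 1 + y (j(h, y) = y*1 + 1² = y + 1 = 1 + y)
N(z, G) = (-15 + z)/(G + G*(2 + z)) (N(z, G) = (-15 + z)/((2 + z)*G + G) = (-15 + z)/(G*(2 + z) + G) = (-15 + z)/(G + G*(2 + z)))
1/u(N(j(1, -3), 10)) = 1/((-15 + (1 - 3))/(10*(3 + (1 - 3)))) = 1/((-15 - 2)/(10*(3 - 2))) = 1/((⅒)*(-17)/1) = 1/((⅒)*1*(-17)) = 1/(-17/10) = -10/17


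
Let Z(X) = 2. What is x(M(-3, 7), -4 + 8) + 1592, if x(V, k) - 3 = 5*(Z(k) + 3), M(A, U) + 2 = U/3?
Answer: 1620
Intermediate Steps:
M(A, U) = -2 + U/3
x(V, k) = 28 (x(V, k) = 3 + 5*(2 + 3) = 3 + 5*5 = 3 + 25 = 28)
x(M(-3, 7), -4 + 8) + 1592 = 28 + 1592 = 1620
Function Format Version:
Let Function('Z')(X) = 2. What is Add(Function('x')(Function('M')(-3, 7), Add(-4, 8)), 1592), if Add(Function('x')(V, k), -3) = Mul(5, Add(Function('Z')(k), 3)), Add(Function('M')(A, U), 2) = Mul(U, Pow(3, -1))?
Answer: 1620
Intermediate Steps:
Function('M')(A, U) = Add(-2, Mul(Rational(1, 3), U)) (Function('M')(A, U) = Add(-2, Mul(U, Pow(3, -1))) = Add(-2, Mul(U, Rational(1, 3))) = Add(-2, Mul(Rational(1, 3), U)))
Function('x')(V, k) = 28 (Function('x')(V, k) = Add(3, Mul(5, Add(2, 3))) = Add(3, Mul(5, 5)) = Add(3, 25) = 28)
Add(Function('x')(Function('M')(-3, 7), Add(-4, 8)), 1592) = Add(28, 1592) = 1620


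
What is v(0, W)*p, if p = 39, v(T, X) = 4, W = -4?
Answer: 156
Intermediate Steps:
v(0, W)*p = 4*39 = 156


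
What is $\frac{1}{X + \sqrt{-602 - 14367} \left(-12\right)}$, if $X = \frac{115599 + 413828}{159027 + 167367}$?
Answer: $\frac{172801796238}{229636090177702825} + \frac{1278396518832 i \sqrt{14969}}{229636090177702825} \approx 7.525 \cdot 10^{-7} + 0.00068112 i$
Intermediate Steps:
$X = \frac{529427}{326394} \approx 1.622$
$\frac{1}{X + \sqrt{-602 - 14367} \left(-12\right)} = \frac{1}{\frac{529427}{326394} + \sqrt{-602 - 14367} \left(-12\right)} = \frac{1}{\frac{529427}{326394} + \sqrt{-14969} \left(-12\right)} = \frac{1}{\frac{529427}{326394} + i \sqrt{14969} \left(-12\right)} = \frac{1}{\frac{529427}{326394} - 12 i \sqrt{14969}}$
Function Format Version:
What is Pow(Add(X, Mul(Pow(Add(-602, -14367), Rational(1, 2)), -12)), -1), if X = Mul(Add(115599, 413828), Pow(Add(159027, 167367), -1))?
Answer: Add(Rational(172801796238, 229636090177702825), Mul(Rational(1278396518832, 229636090177702825), I, Pow(14969, Rational(1, 2)))) ≈ Add(7.5250e-7, Mul(0.00068112, I))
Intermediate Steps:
X = Rational(529427, 326394) (X = Mul(529427, Pow(326394, -1)) = Mul(529427, Rational(1, 326394)) = Rational(529427, 326394) ≈ 1.6220)
Pow(Add(X, Mul(Pow(Add(-602, -14367), Rational(1, 2)), -12)), -1) = Pow(Add(Rational(529427, 326394), Mul(Pow(Add(-602, -14367), Rational(1, 2)), -12)), -1) = Pow(Add(Rational(529427, 326394), Mul(Pow(-14969, Rational(1, 2)), -12)), -1) = Pow(Add(Rational(529427, 326394), Mul(Mul(I, Pow(14969, Rational(1, 2))), -12)), -1) = Pow(Add(Rational(529427, 326394), Mul(-12, I, Pow(14969, Rational(1, 2)))), -1)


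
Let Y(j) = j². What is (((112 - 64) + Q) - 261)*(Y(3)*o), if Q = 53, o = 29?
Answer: -41760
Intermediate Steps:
(((112 - 64) + Q) - 261)*(Y(3)*o) = (((112 - 64) + 53) - 261)*(3²*29) = ((48 + 53) - 261)*(9*29) = (101 - 261)*261 = -160*261 = -41760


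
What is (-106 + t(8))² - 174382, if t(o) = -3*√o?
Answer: -163074 + 1272*√2 ≈ -1.6128e+5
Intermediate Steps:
(-106 + t(8))² - 174382 = (-106 - 6*√2)² - 174382 = -174382 + (-106 - 6*√2)²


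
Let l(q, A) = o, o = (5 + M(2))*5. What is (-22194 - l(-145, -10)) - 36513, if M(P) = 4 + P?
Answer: -58762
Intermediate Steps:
o = 55 (o = (5 + (4 + 2))*5 = (5 + 6)*5 = 11*5 = 55)
l(q, A) = 55
(-22194 - l(-145, -10)) - 36513 = (-22194 - 1*55) - 36513 = (-22194 - 55) - 36513 = -22249 - 36513 = -58762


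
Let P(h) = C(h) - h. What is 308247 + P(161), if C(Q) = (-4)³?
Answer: 308022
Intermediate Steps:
C(Q) = -64
P(h) = -64 - h
308247 + P(161) = 308247 + (-64 - 1*161) = 308247 + (-64 - 161) = 308247 - 225 = 308022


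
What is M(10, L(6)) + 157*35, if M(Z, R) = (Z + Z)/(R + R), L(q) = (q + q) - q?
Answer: 16490/3 ≈ 5496.7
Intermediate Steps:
L(q) = q (L(q) = 2*q - q = q)
M(Z, R) = Z/R (M(Z, R) = (2*Z)/((2*R)) = (2*Z)*(1/(2*R)) = Z/R)
M(10, L(6)) + 157*35 = 10/6 + 157*35 = 10*(⅙) + 5495 = 5/3 + 5495 = 16490/3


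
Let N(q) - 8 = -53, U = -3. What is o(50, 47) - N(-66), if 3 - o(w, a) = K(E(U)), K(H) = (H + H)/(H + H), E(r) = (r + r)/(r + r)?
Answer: 47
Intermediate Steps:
E(r) = 1 (E(r) = (2*r)/((2*r)) = (2*r)*(1/(2*r)) = 1)
N(q) = -45 (N(q) = 8 - 53 = -45)
K(H) = 1 (K(H) = (2*H)/((2*H)) = (2*H)*(1/(2*H)) = 1)
o(w, a) = 2 (o(w, a) = 3 - 1*1 = 3 - 1 = 2)
o(50, 47) - N(-66) = 2 - 1*(-45) = 2 + 45 = 47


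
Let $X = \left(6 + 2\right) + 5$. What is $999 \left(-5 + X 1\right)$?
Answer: $7992$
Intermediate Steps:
$X = 13$ ($X = 8 + 5 = 13$)
$999 \left(-5 + X 1\right) = 999 \left(-5 + 13 \cdot 1\right) = 999 \left(-5 + 13\right) = 999 \cdot 8 = 7992$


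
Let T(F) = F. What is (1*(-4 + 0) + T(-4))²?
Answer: 64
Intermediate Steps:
(1*(-4 + 0) + T(-4))² = (1*(-4 + 0) - 4)² = (1*(-4) - 4)² = (-4 - 4)² = (-8)² = 64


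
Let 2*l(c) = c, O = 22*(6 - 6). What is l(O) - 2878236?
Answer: -2878236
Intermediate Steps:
O = 0 (O = 22*0 = 0)
l(c) = c/2
l(O) - 2878236 = (1/2)*0 - 2878236 = 0 - 2878236 = -2878236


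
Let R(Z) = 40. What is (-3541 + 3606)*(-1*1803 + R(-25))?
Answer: -114595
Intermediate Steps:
(-3541 + 3606)*(-1*1803 + R(-25)) = (-3541 + 3606)*(-1*1803 + 40) = 65*(-1803 + 40) = 65*(-1763) = -114595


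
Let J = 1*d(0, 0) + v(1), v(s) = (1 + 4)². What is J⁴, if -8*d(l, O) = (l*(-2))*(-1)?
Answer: 390625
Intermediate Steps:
v(s) = 25 (v(s) = 5² = 25)
d(l, O) = -l/4 (d(l, O) = -l*(-2)*(-1)/8 = -(-2*l)*(-1)/8 = -l/4)
J = 25 (J = 1*(-¼*0) + 25 = 1*0 + 25 = 0 + 25 = 25)
J⁴ = 25⁴ = 390625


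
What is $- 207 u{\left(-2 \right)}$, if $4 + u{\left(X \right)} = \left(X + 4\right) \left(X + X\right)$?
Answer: $2484$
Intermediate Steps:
$u{\left(X \right)} = -4 + 2 X \left(4 + X\right)$ ($u{\left(X \right)} = -4 + \left(X + 4\right) \left(X + X\right) = -4 + \left(4 + X\right) 2 X = -4 + 2 X \left(4 + X\right)$)
$- 207 u{\left(-2 \right)} = - 207 \left(-4 + 2 \left(-2\right)^{2} + 8 \left(-2\right)\right) = - 207 \left(-4 + 2 \cdot 4 - 16\right) = - 207 \left(-4 + 8 - 16\right) = \left(-207\right) \left(-12\right) = 2484$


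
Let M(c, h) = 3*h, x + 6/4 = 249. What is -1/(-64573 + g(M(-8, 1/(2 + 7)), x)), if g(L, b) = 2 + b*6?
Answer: 1/63086 ≈ 1.5851e-5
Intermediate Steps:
x = 495/2 (x = -3/2 + 249 = 495/2 ≈ 247.50)
g(L, b) = 2 + 6*b
-1/(-64573 + g(M(-8, 1/(2 + 7)), x)) = -1/(-64573 + (2 + 6*(495/2))) = -1/(-64573 + (2 + 1485)) = -1/(-64573 + 1487) = -1/(-63086) = -1*(-1/63086) = 1/63086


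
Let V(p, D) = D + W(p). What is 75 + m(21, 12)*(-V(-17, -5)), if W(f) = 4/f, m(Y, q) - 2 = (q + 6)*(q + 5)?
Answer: 28687/17 ≈ 1687.5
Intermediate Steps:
m(Y, q) = 2 + (5 + q)*(6 + q) (m(Y, q) = 2 + (q + 6)*(q + 5) = 2 + (6 + q)*(5 + q) = 2 + (5 + q)*(6 + q))
V(p, D) = D + 4/p
75 + m(21, 12)*(-V(-17, -5)) = 75 + (32 + 12² + 11*12)*(-(-5 + 4/(-17))) = 75 + (32 + 144 + 132)*(-(-5 + 4*(-1/17))) = 75 + 308*(-(-5 - 4/17)) = 75 + 308*(-1*(-89/17)) = 75 + 308*(89/17) = 75 + 27412/17 = 28687/17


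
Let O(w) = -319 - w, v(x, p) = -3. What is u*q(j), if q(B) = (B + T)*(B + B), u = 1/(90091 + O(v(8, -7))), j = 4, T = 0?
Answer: 32/89775 ≈ 0.00035645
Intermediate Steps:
u = 1/89775 (u = 1/(90091 + (-319 - 1*(-3))) = 1/(90091 + (-319 + 3)) = 1/(90091 - 316) = 1/89775 ≈ 1.1139e-5)
q(B) = 2*B² (q(B) = (B + 0)*(B + B) = B*(2*B) = 2*B²)
u*q(j) = (2*4²)/89775 = (2*16)/89775 = (1/89775)*32 = 32/89775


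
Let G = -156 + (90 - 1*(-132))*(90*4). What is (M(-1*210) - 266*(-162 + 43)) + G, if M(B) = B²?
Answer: 155518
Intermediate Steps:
G = 79764 (G = -156 + (90 + 132)*360 = -156 + 222*360 = -156 + 79920 = 79764)
(M(-1*210) - 266*(-162 + 43)) + G = ((-1*210)² - 266*(-162 + 43)) + 79764 = ((-210)² - 266*(-119)) + 79764 = (44100 + 31654) + 79764 = 75754 + 79764 = 155518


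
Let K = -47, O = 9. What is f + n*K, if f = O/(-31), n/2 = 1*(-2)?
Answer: 5819/31 ≈ 187.71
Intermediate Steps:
n = -4 (n = 2*(1*(-2)) = 2*(-2) = -4)
f = -9/31 (f = 9/(-31) = 9*(-1/31) = -9/31 ≈ -0.29032)
f + n*K = -9/31 - 4*(-47) = -9/31 + 188 = 5819/31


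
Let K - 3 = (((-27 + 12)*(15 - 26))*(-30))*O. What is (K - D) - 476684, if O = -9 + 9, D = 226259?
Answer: -702940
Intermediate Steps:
O = 0
K = 3 (K = 3 + (((-27 + 12)*(15 - 26))*(-30))*0 = 3 + (-15*(-11)*(-30))*0 = 3 + (165*(-30))*0 = 3 - 4950*0 = 3 + 0 = 3)
(K - D) - 476684 = (3 - 1*226259) - 476684 = (3 - 226259) - 476684 = -226256 - 476684 = -702940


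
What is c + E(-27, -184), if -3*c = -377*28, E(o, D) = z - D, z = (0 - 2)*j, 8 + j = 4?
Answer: 11132/3 ≈ 3710.7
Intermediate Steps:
j = -4 (j = -8 + 4 = -4)
z = 8 (z = (0 - 2)*(-4) = -2*(-4) = 8)
E(o, D) = 8 - D
c = 10556/3 (c = -(-377)*28/3 = -⅓*(-10556) = 10556/3 ≈ 3518.7)
c + E(-27, -184) = 10556/3 + (8 - 1*(-184)) = 10556/3 + (8 + 184) = 10556/3 + 192 = 11132/3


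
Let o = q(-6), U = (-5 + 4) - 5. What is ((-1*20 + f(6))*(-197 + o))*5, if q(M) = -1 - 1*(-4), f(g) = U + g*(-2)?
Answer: 36860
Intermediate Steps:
U = -6 (U = -1 - 5 = -6)
f(g) = -6 - 2*g (f(g) = -6 + g*(-2) = -6 - 2*g)
q(M) = 3 (q(M) = -1 + 4 = 3)
o = 3
((-1*20 + f(6))*(-197 + o))*5 = ((-1*20 + (-6 - 2*6))*(-197 + 3))*5 = ((-20 + (-6 - 12))*(-194))*5 = ((-20 - 18)*(-194))*5 = -38*(-194)*5 = 7372*5 = 36860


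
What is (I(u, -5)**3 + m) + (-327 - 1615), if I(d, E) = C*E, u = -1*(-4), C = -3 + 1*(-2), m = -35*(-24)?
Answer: 14523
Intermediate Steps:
m = 840
C = -5 (C = -3 - 2 = -5)
u = 4
I(d, E) = -5*E
(I(u, -5)**3 + m) + (-327 - 1615) = ((-5*(-5))**3 + 840) + (-327 - 1615) = (25**3 + 840) - 1942 = (15625 + 840) - 1942 = 16465 - 1942 = 14523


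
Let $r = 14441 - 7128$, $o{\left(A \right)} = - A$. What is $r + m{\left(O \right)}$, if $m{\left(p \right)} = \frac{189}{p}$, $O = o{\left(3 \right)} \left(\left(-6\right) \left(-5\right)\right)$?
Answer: $\frac{73109}{10} \approx 7310.9$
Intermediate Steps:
$O = -90$ ($O = \left(-1\right) 3 \left(\left(-6\right) \left(-5\right)\right) = \left(-3\right) 30 = -90$)
$r = 7313$ ($r = 14441 - 7128 = 7313$)
$r + m{\left(O \right)} = 7313 + \frac{189}{-90} = 7313 + 189 \left(- \frac{1}{90}\right) = 7313 - \frac{21}{10} = \frac{73109}{10}$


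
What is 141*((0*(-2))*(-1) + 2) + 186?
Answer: 468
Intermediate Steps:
141*((0*(-2))*(-1) + 2) + 186 = 141*(0*(-1) + 2) + 186 = 141*(0 + 2) + 186 = 141*2 + 186 = 282 + 186 = 468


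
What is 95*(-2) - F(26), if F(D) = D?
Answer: -216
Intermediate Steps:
95*(-2) - F(26) = 95*(-2) - 1*26 = -190 - 26 = -216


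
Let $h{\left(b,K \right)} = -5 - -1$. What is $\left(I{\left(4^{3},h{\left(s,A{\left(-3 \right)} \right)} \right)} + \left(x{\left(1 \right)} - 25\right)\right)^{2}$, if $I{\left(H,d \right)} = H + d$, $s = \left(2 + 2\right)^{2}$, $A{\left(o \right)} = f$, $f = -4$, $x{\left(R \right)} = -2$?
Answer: $1089$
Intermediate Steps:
$A{\left(o \right)} = -4$
$s = 16$ ($s = 4^{2} = 16$)
$h{\left(b,K \right)} = -4$ ($h{\left(b,K \right)} = -5 + 1 = -4$)
$\left(I{\left(4^{3},h{\left(s,A{\left(-3 \right)} \right)} \right)} + \left(x{\left(1 \right)} - 25\right)\right)^{2} = \left(\left(4^{3} - 4\right) - 27\right)^{2} = \left(\left(64 - 4\right) - 27\right)^{2} = \left(60 - 27\right)^{2} = 33^{2} = 1089$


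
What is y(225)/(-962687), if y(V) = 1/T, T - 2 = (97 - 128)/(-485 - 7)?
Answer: -492/977127305 ≈ -5.0352e-7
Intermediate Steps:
T = 1015/492 (T = 2 + (97 - 128)/(-485 - 7) = 2 - 31/(-492) = 2 - 31*(-1/492) = 2 + 31/492 = 1015/492 ≈ 2.0630)
y(V) = 492/1015 (y(V) = 1/(1015/492) = 492/1015)
y(225)/(-962687) = (492/1015)/(-962687) = (492/1015)*(-1/962687) = -492/977127305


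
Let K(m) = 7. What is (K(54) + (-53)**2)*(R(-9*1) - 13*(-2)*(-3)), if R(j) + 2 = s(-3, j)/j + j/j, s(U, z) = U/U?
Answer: -2004992/9 ≈ -2.2278e+5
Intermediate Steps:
s(U, z) = 1
R(j) = -1 + 1/j (R(j) = -2 + (1/j + j/j) = -2 + (1/j + 1) = -2 + (1 + 1/j) = -1 + 1/j)
(K(54) + (-53)**2)*(R(-9*1) - 13*(-2)*(-3)) = (7 + (-53)**2)*((1 - (-9))/((-9*1)) - 13*(-2)*(-3)) = (7 + 2809)*((1 - 1*(-9))/(-9) + 26*(-3)) = 2816*(-(1 + 9)/9 - 78) = 2816*(-1/9*10 - 78) = 2816*(-10/9 - 78) = 2816*(-712/9) = -2004992/9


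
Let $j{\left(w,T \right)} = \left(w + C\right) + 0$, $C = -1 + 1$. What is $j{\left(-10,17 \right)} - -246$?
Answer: $236$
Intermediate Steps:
$C = 0$
$j{\left(w,T \right)} = w$ ($j{\left(w,T \right)} = \left(w + 0\right) + 0 = w + 0 = w$)
$j{\left(-10,17 \right)} - -246 = -10 - -246 = -10 + 246 = 236$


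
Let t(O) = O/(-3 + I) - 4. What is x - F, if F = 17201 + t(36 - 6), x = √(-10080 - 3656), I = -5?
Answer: -68773/4 + 2*I*√3434 ≈ -17193.0 + 117.2*I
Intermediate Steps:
x = 2*I*√3434 (x = √(-13736) = 2*I*√3434 ≈ 117.2*I)
t(O) = -4 - O/8 (t(O) = O/(-3 - 5) - 4 = O/(-8) - 4 = O*(-⅛) - 4 = -O/8 - 4 = -4 - O/8)
F = 68773/4 (F = 17201 + (-4 - (36 - 6)/8) = 17201 + (-4 - ⅛*30) = 17201 + (-4 - 15/4) = 17201 - 31/4 = 68773/4 ≈ 17193.)
x - F = 2*I*√3434 - 1*68773/4 = 2*I*√3434 - 68773/4 = -68773/4 + 2*I*√3434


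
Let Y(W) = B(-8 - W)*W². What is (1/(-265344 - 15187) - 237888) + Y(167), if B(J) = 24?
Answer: 121034538887/280531 ≈ 4.3145e+5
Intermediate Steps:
Y(W) = 24*W²
(1/(-265344 - 15187) - 237888) + Y(167) = (1/(-265344 - 15187) - 237888) + 24*167² = (1/(-280531) - 237888) + 24*27889 = (-1/280531 - 237888) + 669336 = -66734958529/280531 + 669336 = 121034538887/280531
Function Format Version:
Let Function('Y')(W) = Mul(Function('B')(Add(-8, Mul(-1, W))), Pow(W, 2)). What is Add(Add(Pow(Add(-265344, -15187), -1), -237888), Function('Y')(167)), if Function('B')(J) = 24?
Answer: Rational(121034538887, 280531) ≈ 4.3145e+5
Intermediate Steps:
Function('Y')(W) = Mul(24, Pow(W, 2))
Add(Add(Pow(Add(-265344, -15187), -1), -237888), Function('Y')(167)) = Add(Add(Pow(Add(-265344, -15187), -1), -237888), Mul(24, Pow(167, 2))) = Add(Add(Pow(-280531, -1), -237888), Mul(24, 27889)) = Add(Add(Rational(-1, 280531), -237888), 669336) = Add(Rational(-66734958529, 280531), 669336) = Rational(121034538887, 280531)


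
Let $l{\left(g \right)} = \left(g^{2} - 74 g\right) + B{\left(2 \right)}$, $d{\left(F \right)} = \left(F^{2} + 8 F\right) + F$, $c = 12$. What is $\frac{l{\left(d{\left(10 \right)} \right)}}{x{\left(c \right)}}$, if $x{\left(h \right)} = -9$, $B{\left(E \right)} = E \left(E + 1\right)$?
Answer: $- \frac{22046}{9} \approx -2449.6$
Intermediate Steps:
$B{\left(E \right)} = E \left(1 + E\right)$
$d{\left(F \right)} = F^{2} + 9 F$
$l{\left(g \right)} = 6 + g^{2} - 74 g$ ($l{\left(g \right)} = \left(g^{2} - 74 g\right) + 2 \left(1 + 2\right) = \left(g^{2} - 74 g\right) + 2 \cdot 3 = \left(g^{2} - 74 g\right) + 6 = 6 + g^{2} - 74 g$)
$\frac{l{\left(d{\left(10 \right)} \right)}}{x{\left(c \right)}} = \frac{6 + \left(10 \left(9 + 10\right)\right)^{2} - 74 \cdot 10 \left(9 + 10\right)}{-9} = \left(6 + \left(10 \cdot 19\right)^{2} - 74 \cdot 10 \cdot 19\right) \left(- \frac{1}{9}\right) = \left(6 + 190^{2} - 14060\right) \left(- \frac{1}{9}\right) = \left(6 + 36100 - 14060\right) \left(- \frac{1}{9}\right) = 22046 \left(- \frac{1}{9}\right) = - \frac{22046}{9}$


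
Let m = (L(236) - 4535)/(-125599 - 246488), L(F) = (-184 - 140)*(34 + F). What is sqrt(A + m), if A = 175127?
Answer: 4*sqrt(168376013552622)/124029 ≈ 418.48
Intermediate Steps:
L(F) = -11016 - 324*F (L(F) = -324*(34 + F) = -11016 - 324*F)
m = 92015/372087 (m = ((-11016 - 324*236) - 4535)/(-125599 - 246488) = ((-11016 - 76464) - 4535)/(-372087) = (-87480 - 4535)*(-1/372087) = -92015*(-1/372087) = 92015/372087 ≈ 0.24729)
sqrt(A + m) = sqrt(175127 + 92015/372087) = sqrt(65162572064/372087) = 4*sqrt(168376013552622)/124029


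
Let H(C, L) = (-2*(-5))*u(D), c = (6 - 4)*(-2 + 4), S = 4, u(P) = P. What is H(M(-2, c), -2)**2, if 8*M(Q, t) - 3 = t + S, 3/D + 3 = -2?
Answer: 36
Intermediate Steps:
D = -3/5 (D = 3/(-3 - 2) = 3/(-5) = 3*(-1/5) = -3/5 ≈ -0.60000)
c = 4 (c = 2*2 = 4)
M(Q, t) = 7/8 + t/8 (M(Q, t) = 3/8 + (t + 4)/8 = 3/8 + (4 + t)/8 = 3/8 + (1/2 + t/8) = 7/8 + t/8)
H(C, L) = -6 (H(C, L) = -2*(-5)*(-3/5) = 10*(-3/5) = -6)
H(M(-2, c), -2)**2 = (-6)**2 = 36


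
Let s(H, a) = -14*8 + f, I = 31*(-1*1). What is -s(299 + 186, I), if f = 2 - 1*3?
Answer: 113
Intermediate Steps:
f = -1 (f = 2 - 3 = -1)
I = -31 (I = 31*(-1) = -31)
s(H, a) = -113 (s(H, a) = -14*8 - 1 = -112 - 1 = -113)
-s(299 + 186, I) = -1*(-113) = 113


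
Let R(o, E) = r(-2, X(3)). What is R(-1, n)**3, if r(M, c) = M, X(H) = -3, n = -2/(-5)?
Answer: -8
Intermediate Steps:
n = 2/5 (n = -2*(-1/5) = 2/5 ≈ 0.40000)
R(o, E) = -2
R(-1, n)**3 = (-2)**3 = -8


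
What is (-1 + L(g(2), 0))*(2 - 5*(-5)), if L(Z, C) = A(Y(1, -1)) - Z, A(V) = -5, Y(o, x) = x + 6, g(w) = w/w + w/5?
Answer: -999/5 ≈ -199.80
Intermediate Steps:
g(w) = 1 + w/5 (g(w) = 1 + w*(⅕) = 1 + w/5)
Y(o, x) = 6 + x
L(Z, C) = -5 - Z
(-1 + L(g(2), 0))*(2 - 5*(-5)) = (-1 + (-5 - (1 + (⅕)*2)))*(2 - 5*(-5)) = (-1 + (-5 - (1 + ⅖)))*(2 + 25) = (-1 + (-5 - 1*7/5))*27 = (-1 + (-5 - 7/5))*27 = (-1 - 32/5)*27 = -37/5*27 = -999/5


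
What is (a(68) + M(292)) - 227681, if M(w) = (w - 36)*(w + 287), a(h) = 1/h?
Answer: -5403075/68 ≈ -79457.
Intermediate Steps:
M(w) = (-36 + w)*(287 + w)
(a(68) + M(292)) - 227681 = (1/68 + (-10332 + 292**2 + 251*292)) - 227681 = (1/68 + (-10332 + 85264 + 73292)) - 227681 = (1/68 + 148224) - 227681 = 10079233/68 - 227681 = -5403075/68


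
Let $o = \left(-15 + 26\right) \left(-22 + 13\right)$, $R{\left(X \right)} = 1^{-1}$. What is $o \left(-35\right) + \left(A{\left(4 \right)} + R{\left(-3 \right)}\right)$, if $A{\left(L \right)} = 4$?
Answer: $3470$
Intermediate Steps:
$R{\left(X \right)} = 1$
$o = -99$ ($o = 11 \left(-9\right) = -99$)
$o \left(-35\right) + \left(A{\left(4 \right)} + R{\left(-3 \right)}\right) = \left(-99\right) \left(-35\right) + \left(4 + 1\right) = 3465 + 5 = 3470$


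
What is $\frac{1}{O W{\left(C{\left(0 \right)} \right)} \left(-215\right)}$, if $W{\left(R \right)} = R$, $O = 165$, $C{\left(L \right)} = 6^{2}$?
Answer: $- \frac{1}{1277100} \approx -7.8302 \cdot 10^{-7}$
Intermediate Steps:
$C{\left(L \right)} = 36$
$\frac{1}{O W{\left(C{\left(0 \right)} \right)} \left(-215\right)} = \frac{1}{165 \cdot 36 \left(-215\right)} = \frac{1}{5940 \left(-215\right)} = \frac{1}{-1277100} = - \frac{1}{1277100}$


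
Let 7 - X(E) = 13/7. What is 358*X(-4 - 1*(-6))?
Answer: 12888/7 ≈ 1841.1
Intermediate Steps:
X(E) = 36/7 (X(E) = 7 - 13/7 = 36/7)
358*X(-4 - 1*(-6)) = 358*(36/7) = 12888/7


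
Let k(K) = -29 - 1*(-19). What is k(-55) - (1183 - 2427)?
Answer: 1234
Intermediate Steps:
k(K) = -10 (k(K) = -29 + 19 = -10)
k(-55) - (1183 - 2427) = -10 - (1183 - 2427) = -10 - 1*(-1244) = -10 + 1244 = 1234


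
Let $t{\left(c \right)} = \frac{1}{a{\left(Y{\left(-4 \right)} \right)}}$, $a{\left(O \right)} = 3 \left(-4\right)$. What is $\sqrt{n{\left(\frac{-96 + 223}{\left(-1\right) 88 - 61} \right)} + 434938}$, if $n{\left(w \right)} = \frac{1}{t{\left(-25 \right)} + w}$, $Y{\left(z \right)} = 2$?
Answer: $\frac{\sqrt{1217357590078}}{1673} \approx 659.5$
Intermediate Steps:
$a{\left(O \right)} = -12$
$t{\left(c \right)} = - \frac{1}{12}$ ($t{\left(c \right)} = \frac{1}{-12} = - \frac{1}{12}$)
$n{\left(w \right)} = \frac{1}{- \frac{1}{12} + w}$
$\sqrt{n{\left(\frac{-96 + 223}{\left(-1\right) 88 - 61} \right)} + 434938} = \sqrt{\frac{12}{-1 + 12 \frac{-96 + 223}{\left(-1\right) 88 - 61}} + 434938} = \sqrt{\frac{12}{-1 + 12 \frac{127}{-88 - 61}} + 434938} = \sqrt{\frac{12}{-1 + 12 \frac{127}{-149}} + 434938} = \sqrt{\frac{12}{-1 + 12 \cdot 127 \left(- \frac{1}{149}\right)} + 434938} = \sqrt{\frac{12}{-1 + 12 \left(- \frac{127}{149}\right)} + 434938} = \sqrt{\frac{12}{-1 - \frac{1524}{149}} + 434938} = \sqrt{\frac{12}{- \frac{1673}{149}} + 434938} = \sqrt{12 \left(- \frac{149}{1673}\right) + 434938} = \sqrt{- \frac{1788}{1673} + 434938} = \sqrt{\frac{727649486}{1673}} = \frac{\sqrt{1217357590078}}{1673}$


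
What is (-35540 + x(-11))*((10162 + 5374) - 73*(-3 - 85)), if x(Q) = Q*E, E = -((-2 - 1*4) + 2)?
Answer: -781424640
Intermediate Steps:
E = 4 (E = -((-2 - 4) + 2) = -(-6 + 2) = -1*(-4) = 4)
x(Q) = 4*Q (x(Q) = Q*4 = 4*Q)
(-35540 + x(-11))*((10162 + 5374) - 73*(-3 - 85)) = (-35540 + 4*(-11))*((10162 + 5374) - 73*(-3 - 85)) = (-35540 - 44)*(15536 - 73*(-88)) = -35584*(15536 + 6424) = -35584*21960 = -781424640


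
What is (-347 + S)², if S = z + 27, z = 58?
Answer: 68644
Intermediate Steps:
S = 85 (S = 58 + 27 = 85)
(-347 + S)² = (-347 + 85)² = (-262)² = 68644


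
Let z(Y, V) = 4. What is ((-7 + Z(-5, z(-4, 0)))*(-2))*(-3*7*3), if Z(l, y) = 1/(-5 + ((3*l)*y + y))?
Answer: -53928/61 ≈ -884.07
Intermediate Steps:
Z(l, y) = 1/(-5 + y + 3*l*y) (Z(l, y) = 1/(-5 + (3*l*y + y)) = 1/(-5 + (y + 3*l*y)) = 1/(-5 + y + 3*l*y))
((-7 + Z(-5, z(-4, 0)))*(-2))*(-3*7*3) = ((-7 + 1/(-5 + 4 + 3*(-5)*4))*(-2))*(-3*7*3) = ((-7 + 1/(-5 + 4 - 60))*(-2))*(-21*3) = ((-7 + 1/(-61))*(-2))*(-63) = ((-7 - 1/61)*(-2))*(-63) = -428/61*(-2)*(-63) = (856/61)*(-63) = -53928/61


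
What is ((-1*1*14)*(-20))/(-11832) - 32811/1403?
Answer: -48576574/2075037 ≈ -23.410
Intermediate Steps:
((-1*1*14)*(-20))/(-11832) - 32811/1403 = (-1*14*(-20))*(-1/11832) - 32811*1/1403 = -14*(-20)*(-1/11832) - 32811/1403 = 280*(-1/11832) - 32811/1403 = -35/1479 - 32811/1403 = -48576574/2075037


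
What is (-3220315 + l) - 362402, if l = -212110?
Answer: -3794827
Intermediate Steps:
(-3220315 + l) - 362402 = (-3220315 - 212110) - 362402 = -3432425 - 362402 = -3794827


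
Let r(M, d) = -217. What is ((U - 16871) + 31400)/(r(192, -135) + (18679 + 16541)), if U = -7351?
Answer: 7178/35003 ≈ 0.20507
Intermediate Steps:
((U - 16871) + 31400)/(r(192, -135) + (18679 + 16541)) = ((-7351 - 16871) + 31400)/(-217 + (18679 + 16541)) = (-24222 + 31400)/(-217 + 35220) = 7178/35003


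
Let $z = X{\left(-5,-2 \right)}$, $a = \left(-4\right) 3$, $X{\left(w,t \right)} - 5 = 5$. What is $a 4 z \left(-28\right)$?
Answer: $13440$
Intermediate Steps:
$X{\left(w,t \right)} = 10$ ($X{\left(w,t \right)} = 5 + 5 = 10$)
$a = -12$
$z = 10$
$a 4 z \left(-28\right) = \left(-12\right) 4 \cdot 10 \left(-28\right) = \left(-48\right) 10 \left(-28\right) = \left(-480\right) \left(-28\right) = 13440$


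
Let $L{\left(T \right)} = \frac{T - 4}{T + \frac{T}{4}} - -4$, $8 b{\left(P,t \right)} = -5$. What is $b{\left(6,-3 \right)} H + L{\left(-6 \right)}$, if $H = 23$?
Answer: $- \frac{217}{24} \approx -9.0417$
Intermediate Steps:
$b{\left(P,t \right)} = - \frac{5}{8}$ ($b{\left(P,t \right)} = \frac{1}{8} \left(-5\right) = - \frac{5}{8}$)
$L{\left(T \right)} = 4 + \frac{4 \left(-4 + T\right)}{5 T}$ ($L{\left(T \right)} = \frac{-4 + T}{T + T \frac{1}{4}} + 4 = \frac{-4 + T}{T + \frac{T}{4}} + 4 = \frac{-4 + T}{\frac{5}{4} T} + 4 = \left(-4 + T\right) \frac{4}{5 T} + 4 = \frac{4 \left(-4 + T\right)}{5 T} + 4 = 4 + \frac{4 \left(-4 + T\right)}{5 T}$)
$b{\left(6,-3 \right)} H + L{\left(-6 \right)} = \left(- \frac{5}{8}\right) 23 + \frac{8 \left(-2 + 3 \left(-6\right)\right)}{5 \left(-6\right)} = - \frac{115}{8} + \frac{8}{5} \left(- \frac{1}{6}\right) \left(-2 - 18\right) = - \frac{115}{8} + \frac{8}{5} \left(- \frac{1}{6}\right) \left(-20\right) = - \frac{115}{8} + \frac{16}{3} = - \frac{217}{24}$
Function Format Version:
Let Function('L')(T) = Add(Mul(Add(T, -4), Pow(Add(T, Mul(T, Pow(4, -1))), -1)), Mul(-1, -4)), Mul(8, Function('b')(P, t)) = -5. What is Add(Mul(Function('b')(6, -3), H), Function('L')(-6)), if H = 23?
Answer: Rational(-217, 24) ≈ -9.0417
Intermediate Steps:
Function('b')(P, t) = Rational(-5, 8) (Function('b')(P, t) = Mul(Rational(1, 8), -5) = Rational(-5, 8))
Function('L')(T) = Add(4, Mul(Rational(4, 5), Pow(T, -1), Add(-4, T))) (Function('L')(T) = Add(Mul(Add(-4, T), Pow(Add(T, Mul(T, Rational(1, 4))), -1)), 4) = Add(Mul(Add(-4, T), Pow(Add(T, Mul(Rational(1, 4), T)), -1)), 4) = Add(Mul(Add(-4, T), Pow(Mul(Rational(5, 4), T), -1)), 4) = Add(Mul(Add(-4, T), Mul(Rational(4, 5), Pow(T, -1))), 4) = Add(Mul(Rational(4, 5), Pow(T, -1), Add(-4, T)), 4) = Add(4, Mul(Rational(4, 5), Pow(T, -1), Add(-4, T))))
Add(Mul(Function('b')(6, -3), H), Function('L')(-6)) = Add(Mul(Rational(-5, 8), 23), Mul(Rational(8, 5), Pow(-6, -1), Add(-2, Mul(3, -6)))) = Add(Rational(-115, 8), Mul(Rational(8, 5), Rational(-1, 6), Add(-2, -18))) = Add(Rational(-115, 8), Mul(Rational(8, 5), Rational(-1, 6), -20)) = Add(Rational(-115, 8), Rational(16, 3)) = Rational(-217, 24)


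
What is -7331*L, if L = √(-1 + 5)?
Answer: -14662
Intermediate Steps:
L = 2 (L = √4 = 2)
-7331*L = -7331*2 = -14662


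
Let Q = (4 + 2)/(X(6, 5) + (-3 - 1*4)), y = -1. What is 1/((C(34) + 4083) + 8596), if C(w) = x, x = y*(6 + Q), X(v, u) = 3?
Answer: 2/25349 ≈ 7.8899e-5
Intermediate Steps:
Q = -3/2 (Q = (4 + 2)/(3 + (-3 - 1*4)) = 6/(3 + (-3 - 4)) = 6/(3 - 7) = 6/(-4) = 6*(-1/4) = -3/2 ≈ -1.5000)
x = -9/2 (x = -(6 - 3/2) = -1*9/2 = -9/2 ≈ -4.5000)
C(w) = -9/2
1/((C(34) + 4083) + 8596) = 1/((-9/2 + 4083) + 8596) = 1/(8157/2 + 8596) = 1/(25349/2) = 2/25349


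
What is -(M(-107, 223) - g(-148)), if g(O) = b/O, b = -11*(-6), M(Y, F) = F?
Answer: -16535/74 ≈ -223.45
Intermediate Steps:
b = 66
g(O) = 66/O
-(M(-107, 223) - g(-148)) = -(223 - 66/(-148)) = -(223 - 66*(-1)/148) = -(223 - 1*(-33/74)) = -(223 + 33/74) = -1*16535/74 = -16535/74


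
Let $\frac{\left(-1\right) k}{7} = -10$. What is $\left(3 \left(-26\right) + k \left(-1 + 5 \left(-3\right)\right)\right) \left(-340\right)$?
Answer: $407320$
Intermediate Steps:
$k = 70$ ($k = \left(-7\right) \left(-10\right) = 70$)
$\left(3 \left(-26\right) + k \left(-1 + 5 \left(-3\right)\right)\right) \left(-340\right) = \left(3 \left(-26\right) + 70 \left(-1 + 5 \left(-3\right)\right)\right) \left(-340\right) = \left(-78 + 70 \left(-1 - 15\right)\right) \left(-340\right) = \left(-78 + 70 \left(-16\right)\right) \left(-340\right) = \left(-78 - 1120\right) \left(-340\right) = \left(-1198\right) \left(-340\right) = 407320$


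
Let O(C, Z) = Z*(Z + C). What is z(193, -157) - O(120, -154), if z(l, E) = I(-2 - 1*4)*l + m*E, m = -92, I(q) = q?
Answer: 8050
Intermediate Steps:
z(l, E) = -92*E - 6*l (z(l, E) = (-2 - 1*4)*l - 92*E = (-2 - 4)*l - 92*E = -6*l - 92*E = -92*E - 6*l)
O(C, Z) = Z*(C + Z)
z(193, -157) - O(120, -154) = (-92*(-157) - 6*193) - (-154)*(120 - 154) = (14444 - 1158) - (-154)*(-34) = 13286 - 1*5236 = 13286 - 5236 = 8050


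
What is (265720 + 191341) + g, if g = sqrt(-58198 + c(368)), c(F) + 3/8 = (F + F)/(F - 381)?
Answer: 457061 + I*sqrt(157521494)/52 ≈ 4.5706e+5 + 241.36*I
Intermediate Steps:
c(F) = -3/8 + 2*F/(-381 + F) (c(F) = -3/8 + (F + F)/(F - 381) = -3/8 + (2*F)/(-381 + F) = -3/8 + 2*F/(-381 + F))
g = I*sqrt(157521494)/52 (g = sqrt(-58198 + (1143 + 13*368)/(8*(-381 + 368))) = sqrt(-58198 + (1/8)*(1143 + 4784)/(-13)) = sqrt(-58198 + (1/8)*(-1/13)*5927) = sqrt(-58198 - 5927/104) = sqrt(-6058519/104) = I*sqrt(157521494)/52 ≈ 241.36*I)
(265720 + 191341) + g = (265720 + 191341) + I*sqrt(157521494)/52 = 457061 + I*sqrt(157521494)/52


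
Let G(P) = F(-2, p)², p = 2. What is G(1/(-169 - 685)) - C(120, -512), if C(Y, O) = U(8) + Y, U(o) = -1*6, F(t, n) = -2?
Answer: -110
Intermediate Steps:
U(o) = -6
C(Y, O) = -6 + Y
G(P) = 4 (G(P) = (-2)² = 4)
G(1/(-169 - 685)) - C(120, -512) = 4 - (-6 + 120) = 4 - 1*114 = 4 - 114 = -110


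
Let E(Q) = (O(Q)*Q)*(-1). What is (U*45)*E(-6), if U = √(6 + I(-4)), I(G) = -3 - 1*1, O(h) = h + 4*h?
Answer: -8100*√2 ≈ -11455.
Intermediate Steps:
O(h) = 5*h
E(Q) = -5*Q² (E(Q) = ((5*Q)*Q)*(-1) = (5*Q²)*(-1) = -5*Q²)
I(G) = -4 (I(G) = -3 - 1 = -4)
U = √2 (U = √(6 - 4) = √2 ≈ 1.4142)
(U*45)*E(-6) = (√2*45)*(-5*(-6)²) = (45*√2)*(-5*36) = (45*√2)*(-180) = -8100*√2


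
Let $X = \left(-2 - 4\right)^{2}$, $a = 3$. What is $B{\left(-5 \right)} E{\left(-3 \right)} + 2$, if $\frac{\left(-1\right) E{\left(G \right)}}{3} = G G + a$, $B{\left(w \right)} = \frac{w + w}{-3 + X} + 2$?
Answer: $- \frac{650}{11} \approx -59.091$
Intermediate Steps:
$X = 36$ ($X = \left(-6\right)^{2} = 36$)
$B{\left(w \right)} = 2 + \frac{2 w}{33}$ ($B{\left(w \right)} = \frac{w + w}{-3 + 36} + 2 = \frac{2 w}{33} + 2 = 2 + \frac{2 w}{33}$)
$E{\left(G \right)} = -9 - 3 G^{2}$ ($E{\left(G \right)} = - 3 \left(G G + 3\right) = - 3 \left(G^{2} + 3\right) = - 3 \left(3 + G^{2}\right) = -9 - 3 G^{2}$)
$B{\left(-5 \right)} E{\left(-3 \right)} + 2 = \left(2 + \frac{2}{33} \left(-5\right)\right) \left(-9 - 3 \left(-3\right)^{2}\right) + 2 = \left(2 - \frac{10}{33}\right) \left(-9 - 27\right) + 2 = \frac{56 \left(-9 - 27\right)}{33} + 2 = \frac{56}{33} \left(-36\right) + 2 = - \frac{672}{11} + 2 = - \frac{650}{11}$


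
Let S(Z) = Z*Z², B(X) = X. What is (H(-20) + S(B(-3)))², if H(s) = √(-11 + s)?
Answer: (27 - I*√31)² ≈ 698.0 - 300.66*I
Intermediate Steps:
S(Z) = Z³
(H(-20) + S(B(-3)))² = (√(-11 - 20) + (-3)³)² = (√(-31) - 27)² = (I*√31 - 27)² = (-27 + I*√31)²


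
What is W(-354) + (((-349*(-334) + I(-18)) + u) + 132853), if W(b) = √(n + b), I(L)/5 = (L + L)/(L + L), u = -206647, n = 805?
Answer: 42777 + √451 ≈ 42798.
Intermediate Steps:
I(L) = 5 (I(L) = 5*((L + L)/(L + L)) = 5*((2*L)/((2*L))) = 5*((2*L)*(1/(2*L))) = 5*1 = 5)
W(b) = √(805 + b)
W(-354) + (((-349*(-334) + I(-18)) + u) + 132853) = √(805 - 354) + (((-349*(-334) + 5) - 206647) + 132853) = √451 + (((116566 + 5) - 206647) + 132853) = √451 + ((116571 - 206647) + 132853) = √451 + (-90076 + 132853) = √451 + 42777 = 42777 + √451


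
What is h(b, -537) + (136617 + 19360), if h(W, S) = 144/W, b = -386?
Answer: 30103489/193 ≈ 1.5598e+5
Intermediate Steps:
h(b, -537) + (136617 + 19360) = 144/(-386) + (136617 + 19360) = 144*(-1/386) + 155977 = -72/193 + 155977 = 30103489/193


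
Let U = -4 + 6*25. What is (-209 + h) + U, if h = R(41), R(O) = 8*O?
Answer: 265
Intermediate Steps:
h = 328 (h = 8*41 = 328)
U = 146 (U = -4 + 150 = 146)
(-209 + h) + U = (-209 + 328) + 146 = 119 + 146 = 265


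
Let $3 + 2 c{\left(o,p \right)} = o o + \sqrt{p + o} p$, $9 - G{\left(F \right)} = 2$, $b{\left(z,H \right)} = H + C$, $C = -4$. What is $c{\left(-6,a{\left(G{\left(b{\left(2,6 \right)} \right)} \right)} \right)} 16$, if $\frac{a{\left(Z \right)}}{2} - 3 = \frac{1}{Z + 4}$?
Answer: $264 + \frac{544 \sqrt{22}}{121} \approx 285.09$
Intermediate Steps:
$b{\left(z,H \right)} = -4 + H$ ($b{\left(z,H \right)} = H - 4 = -4 + H$)
$G{\left(F \right)} = 7$ ($G{\left(F \right)} = 9 - 2 = 7$)
$a{\left(Z \right)} = 6 + \frac{2}{4 + Z}$ ($a{\left(Z \right)} = 6 + \frac{2}{Z + 4} = 6 + \frac{2}{4 + Z}$)
$c{\left(o,p \right)} = - \frac{3}{2} + \frac{o^{2}}{2} + \frac{p \sqrt{o + p}}{2}$ ($c{\left(o,p \right)} = - \frac{3}{2} + \frac{o o + \sqrt{p + o} p}{2} = - \frac{3}{2} + \frac{o^{2} + \sqrt{o + p} p}{2} = - \frac{3}{2} + \frac{o^{2} + p \sqrt{o + p}}{2} = - \frac{3}{2} + \left(\frac{o^{2}}{2} + \frac{p \sqrt{o + p}}{2}\right) = - \frac{3}{2} + \frac{o^{2}}{2} + \frac{p \sqrt{o + p}}{2}$)
$c{\left(-6,a{\left(G{\left(b{\left(2,6 \right)} \right)} \right)} \right)} 16 = \left(- \frac{3}{2} + \frac{\left(-6\right)^{2}}{2} + \frac{\frac{2 \left(13 + 3 \cdot 7\right)}{4 + 7} \sqrt{-6 + \frac{2 \left(13 + 3 \cdot 7\right)}{4 + 7}}}{2}\right) 16 = \left(- \frac{3}{2} + \frac{1}{2} \cdot 36 + \frac{\frac{2 \left(13 + 21\right)}{11} \sqrt{-6 + \frac{2 \left(13 + 21\right)}{11}}}{2}\right) 16 = \left(- \frac{3}{2} + 18 + \frac{2 \cdot \frac{1}{11} \cdot 34 \sqrt{-6 + 2 \cdot \frac{1}{11} \cdot 34}}{2}\right) 16 = \left(- \frac{3}{2} + 18 + \frac{1}{2} \cdot \frac{68}{11} \sqrt{-6 + \frac{68}{11}}\right) 16 = \left(- \frac{3}{2} + 18 + \frac{1}{2} \cdot \frac{68}{11} \sqrt{\frac{2}{11}}\right) 16 = \left(- \frac{3}{2} + 18 + \frac{1}{2} \cdot \frac{68}{11} \frac{\sqrt{22}}{11}\right) 16 = \left(- \frac{3}{2} + 18 + \frac{34 \sqrt{22}}{121}\right) 16 = \left(\frac{33}{2} + \frac{34 \sqrt{22}}{121}\right) 16 = 264 + \frac{544 \sqrt{22}}{121}$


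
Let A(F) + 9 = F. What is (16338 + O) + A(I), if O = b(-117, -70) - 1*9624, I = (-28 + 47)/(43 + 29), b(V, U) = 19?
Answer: 484147/72 ≈ 6724.3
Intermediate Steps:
I = 19/72 ≈ 0.26389
A(F) = -9 + F
O = -9605 (O = 19 - 1*9624 = 19 - 9624 = -9605)
(16338 + O) + A(I) = (16338 - 9605) + (-9 + 19/72) = 6733 - 629/72 = 484147/72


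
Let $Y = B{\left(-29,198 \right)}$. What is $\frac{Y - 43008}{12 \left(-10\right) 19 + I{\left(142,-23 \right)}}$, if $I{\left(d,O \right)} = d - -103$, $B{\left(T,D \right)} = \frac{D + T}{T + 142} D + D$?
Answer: $\frac{4804068}{229955} \approx 20.891$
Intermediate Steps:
$B{\left(T,D \right)} = D + \frac{D \left(D + T\right)}{142 + T}$ ($B{\left(T,D \right)} = \frac{D + T}{142 + T} D + D = \frac{D \left(D + T\right)}{142 + T} + D = D + \frac{D \left(D + T\right)}{142 + T}$)
$Y = \frac{55836}{113}$ ($Y = \frac{198 \left(142 + 198 + 2 \left(-29\right)\right)}{142 - 29} = \frac{198 \left(142 + 198 - 58\right)}{113} = 198 \cdot \frac{1}{113} \cdot 282 = \frac{55836}{113} \approx 494.12$)
$I{\left(d,O \right)} = 103 + d$ ($I{\left(d,O \right)} = d + 103 = 103 + d$)
$\frac{Y - 43008}{12 \left(-10\right) 19 + I{\left(142,-23 \right)}} = \frac{\frac{55836}{113} - 43008}{12 \left(-10\right) 19 + \left(103 + 142\right)} = - \frac{4804068}{113 \left(\left(-120\right) 19 + 245\right)} = - \frac{4804068}{113 \left(-2280 + 245\right)} = - \frac{4804068}{113 \left(-2035\right)} = \left(- \frac{4804068}{113}\right) \left(- \frac{1}{2035}\right) = \frac{4804068}{229955}$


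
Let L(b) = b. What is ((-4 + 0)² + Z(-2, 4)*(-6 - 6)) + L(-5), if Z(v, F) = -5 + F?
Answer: 23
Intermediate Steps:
((-4 + 0)² + Z(-2, 4)*(-6 - 6)) + L(-5) = ((-4 + 0)² + (-5 + 4)*(-6 - 6)) - 5 = ((-4)² - 1*(-12)) - 5 = (16 + 12) - 5 = 28 - 5 = 23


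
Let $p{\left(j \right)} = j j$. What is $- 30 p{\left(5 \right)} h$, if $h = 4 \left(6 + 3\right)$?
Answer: $-27000$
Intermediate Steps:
$h = 36$ ($h = 4 \cdot 9 = 36$)
$p{\left(j \right)} = j^{2}$
$- 30 p{\left(5 \right)} h = - 30 \cdot 5^{2} \cdot 36 = \left(-30\right) 25 \cdot 36 = \left(-750\right) 36 = -27000$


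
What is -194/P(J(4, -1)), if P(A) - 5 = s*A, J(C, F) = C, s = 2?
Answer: -194/13 ≈ -14.923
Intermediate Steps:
P(A) = 5 + 2*A
-194/P(J(4, -1)) = -194/(5 + 2*4) = -194/(5 + 8) = -194/13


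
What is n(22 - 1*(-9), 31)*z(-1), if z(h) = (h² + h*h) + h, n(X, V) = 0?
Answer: 0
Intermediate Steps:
z(h) = h + 2*h² (z(h) = (h² + h²) + h = 2*h² + h = h + 2*h²)
n(22 - 1*(-9), 31)*z(-1) = 0*(-(1 + 2*(-1))) = 0*(-(1 - 2)) = 0*(-1*(-1)) = 0*1 = 0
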